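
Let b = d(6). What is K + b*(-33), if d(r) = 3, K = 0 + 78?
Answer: -21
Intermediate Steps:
K = 78
b = 3
K + b*(-33) = 78 + 3*(-33) = 78 - 99 = -21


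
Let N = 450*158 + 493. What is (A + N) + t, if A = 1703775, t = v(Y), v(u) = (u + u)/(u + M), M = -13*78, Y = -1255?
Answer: 4028312502/2269 ≈ 1.7754e+6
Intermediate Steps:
M = -1014
v(u) = 2*u/(-1014 + u) (v(u) = (u + u)/(u - 1014) = (2*u)/(-1014 + u) = 2*u/(-1014 + u))
t = 2510/2269 (t = 2*(-1255)/(-1014 - 1255) = 2*(-1255)/(-2269) = 2*(-1255)*(-1/2269) = 2510/2269 ≈ 1.1062)
N = 71593 (N = 71100 + 493 = 71593)
(A + N) + t = (1703775 + 71593) + 2510/2269 = 1775368 + 2510/2269 = 4028312502/2269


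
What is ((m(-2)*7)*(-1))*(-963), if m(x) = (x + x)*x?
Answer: 53928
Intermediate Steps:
m(x) = 2*x**2 (m(x) = (2*x)*x = 2*x**2)
((m(-2)*7)*(-1))*(-963) = (((2*(-2)**2)*7)*(-1))*(-963) = (((2*4)*7)*(-1))*(-963) = ((8*7)*(-1))*(-963) = (56*(-1))*(-963) = -56*(-963) = 53928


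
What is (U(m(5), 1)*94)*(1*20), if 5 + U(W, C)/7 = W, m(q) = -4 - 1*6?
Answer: -197400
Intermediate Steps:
m(q) = -10 (m(q) = -4 - 6 = -10)
U(W, C) = -35 + 7*W
(U(m(5), 1)*94)*(1*20) = ((-35 + 7*(-10))*94)*(1*20) = ((-35 - 70)*94)*20 = -105*94*20 = -9870*20 = -197400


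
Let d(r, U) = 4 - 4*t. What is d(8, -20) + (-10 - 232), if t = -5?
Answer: -218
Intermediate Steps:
d(r, U) = 24 (d(r, U) = 4 - 4*(-5) = 4 + 20 = 24)
d(8, -20) + (-10 - 232) = 24 + (-10 - 232) = 24 - 242 = -218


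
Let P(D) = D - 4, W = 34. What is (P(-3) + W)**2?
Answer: 729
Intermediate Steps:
P(D) = -4 + D
(P(-3) + W)**2 = ((-4 - 3) + 34)**2 = (-7 + 34)**2 = 27**2 = 729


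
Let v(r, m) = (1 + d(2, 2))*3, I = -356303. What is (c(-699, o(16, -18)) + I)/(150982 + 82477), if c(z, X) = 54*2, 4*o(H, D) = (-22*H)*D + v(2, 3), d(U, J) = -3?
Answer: -356195/233459 ≈ -1.5257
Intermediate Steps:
v(r, m) = -6 (v(r, m) = (1 - 3)*3 = -2*3 = -6)
o(H, D) = -3/2 - 11*D*H/2 (o(H, D) = ((-22*H)*D - 6)/4 = (-22*D*H - 6)/4 = (-6 - 22*D*H)/4 = -3/2 - 11*D*H/2)
c(z, X) = 108
(c(-699, o(16, -18)) + I)/(150982 + 82477) = (108 - 356303)/(150982 + 82477) = -356195/233459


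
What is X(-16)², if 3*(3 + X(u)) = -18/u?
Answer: 441/64 ≈ 6.8906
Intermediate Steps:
X(u) = -3 - 6/u (X(u) = -3 + (-18/u)/3 = -3 - 6/u)
X(-16)² = (-3 - 6/(-16))² = (-3 - 6*(-1/16))² = (-3 + 3/8)² = (-21/8)² = 441/64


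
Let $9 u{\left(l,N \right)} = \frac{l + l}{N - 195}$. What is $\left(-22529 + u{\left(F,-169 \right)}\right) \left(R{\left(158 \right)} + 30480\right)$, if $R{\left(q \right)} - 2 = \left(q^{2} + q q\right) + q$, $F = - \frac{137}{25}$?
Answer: $- \frac{4129389360588}{2275} \approx -1.8151 \cdot 10^{9}$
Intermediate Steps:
$F = - \frac{137}{25}$ ($F = \left(-137\right) \frac{1}{25} = - \frac{137}{25} \approx -5.48$)
$R{\left(q \right)} = 2 + q + 2 q^{2}$ ($R{\left(q \right)} = 2 + \left(\left(q^{2} + q q\right) + q\right) = 2 + \left(\left(q^{2} + q^{2}\right) + q\right) = 2 + \left(2 q^{2} + q\right) = 2 + \left(q + 2 q^{2}\right) = 2 + q + 2 q^{2}$)
$u{\left(l,N \right)} = \frac{2 l}{9 \left(-195 + N\right)}$ ($u{\left(l,N \right)} = \frac{\left(l + l\right) \frac{1}{N - 195}}{9} = \frac{2 l \frac{1}{-195 + N}}{9} = \frac{2 l}{9 \left(-195 + N\right)}$)
$\left(-22529 + u{\left(F,-169 \right)}\right) \left(R{\left(158 \right)} + 30480\right) = \left(-22529 + \frac{2}{9} \left(- \frac{137}{25}\right) \frac{1}{-195 - 169}\right) \left(\left(2 + 158 + 2 \cdot 158^{2}\right) + 30480\right) = \left(-22529 + \frac{2}{9} \left(- \frac{137}{25}\right) \frac{1}{-364}\right) \left(\left(2 + 158 + 2 \cdot 24964\right) + 30480\right) = \left(-22529 + \frac{2}{9} \left(- \frac{137}{25}\right) \left(- \frac{1}{364}\right)\right) \left(\left(2 + 158 + 49928\right) + 30480\right) = \left(-22529 + \frac{137}{40950}\right) \left(50088 + 30480\right) = \left(- \frac{922562413}{40950}\right) 80568 = - \frac{4129389360588}{2275}$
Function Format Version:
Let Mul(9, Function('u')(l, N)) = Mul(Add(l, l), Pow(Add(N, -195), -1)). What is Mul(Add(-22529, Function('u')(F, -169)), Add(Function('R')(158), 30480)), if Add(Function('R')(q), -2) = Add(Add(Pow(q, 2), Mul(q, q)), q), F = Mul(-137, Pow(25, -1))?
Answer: Rational(-4129389360588, 2275) ≈ -1.8151e+9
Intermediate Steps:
F = Rational(-137, 25) (F = Mul(-137, Rational(1, 25)) = Rational(-137, 25) ≈ -5.4800)
Function('R')(q) = Add(2, q, Mul(2, Pow(q, 2))) (Function('R')(q) = Add(2, Add(Add(Pow(q, 2), Mul(q, q)), q)) = Add(2, Add(Add(Pow(q, 2), Pow(q, 2)), q)) = Add(2, Add(Mul(2, Pow(q, 2)), q)) = Add(2, Add(q, Mul(2, Pow(q, 2)))) = Add(2, q, Mul(2, Pow(q, 2))))
Function('u')(l, N) = Mul(Rational(2, 9), l, Pow(Add(-195, N), -1)) (Function('u')(l, N) = Mul(Rational(1, 9), Mul(Add(l, l), Pow(Add(N, -195), -1))) = Mul(Rational(1, 9), Mul(Mul(2, l), Pow(Add(-195, N), -1))) = Mul(Rational(1, 9), Mul(2, l, Pow(Add(-195, N), -1))) = Mul(Rational(2, 9), l, Pow(Add(-195, N), -1)))
Mul(Add(-22529, Function('u')(F, -169)), Add(Function('R')(158), 30480)) = Mul(Add(-22529, Mul(Rational(2, 9), Rational(-137, 25), Pow(Add(-195, -169), -1))), Add(Add(2, 158, Mul(2, Pow(158, 2))), 30480)) = Mul(Add(-22529, Mul(Rational(2, 9), Rational(-137, 25), Pow(-364, -1))), Add(Add(2, 158, Mul(2, 24964)), 30480)) = Mul(Add(-22529, Mul(Rational(2, 9), Rational(-137, 25), Rational(-1, 364))), Add(Add(2, 158, 49928), 30480)) = Mul(Add(-22529, Rational(137, 40950)), Add(50088, 30480)) = Mul(Rational(-922562413, 40950), 80568) = Rational(-4129389360588, 2275)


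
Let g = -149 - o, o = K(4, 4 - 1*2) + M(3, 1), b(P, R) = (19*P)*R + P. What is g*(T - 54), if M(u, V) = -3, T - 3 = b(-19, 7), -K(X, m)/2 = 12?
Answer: 316834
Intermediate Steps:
K(X, m) = -24 (K(X, m) = -2*12 = -24)
b(P, R) = P + 19*P*R (b(P, R) = 19*P*R + P = P + 19*P*R)
T = -2543 (T = 3 - 19*(1 + 19*7) = 3 - 19*(1 + 133) = 3 - 19*134 = 3 - 2546 = -2543)
o = -27 (o = -24 - 3 = -27)
g = -122 (g = -149 - 1*(-27) = -149 + 27 = -122)
g*(T - 54) = -122*(-2543 - 54) = -122*(-2597) = 316834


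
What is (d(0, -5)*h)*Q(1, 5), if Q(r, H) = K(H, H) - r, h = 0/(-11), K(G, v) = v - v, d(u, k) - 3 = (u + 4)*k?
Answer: 0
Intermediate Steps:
d(u, k) = 3 + k*(4 + u) (d(u, k) = 3 + (u + 4)*k = 3 + (4 + u)*k = 3 + k*(4 + u))
K(G, v) = 0
h = 0 (h = 0*(-1/11) = 0)
Q(r, H) = -r (Q(r, H) = 0 - r = -r)
(d(0, -5)*h)*Q(1, 5) = ((3 + 4*(-5) - 5*0)*0)*(-1*1) = ((3 - 20 + 0)*0)*(-1) = -17*0*(-1) = 0*(-1) = 0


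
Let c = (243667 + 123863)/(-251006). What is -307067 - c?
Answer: -38537645936/125503 ≈ -3.0707e+5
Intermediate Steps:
c = -183765/125503 (c = 367530*(-1/251006) = -183765/125503 ≈ -1.4642)
-307067 - c = -307067 - 1*(-183765/125503) = -307067 + 183765/125503 = -38537645936/125503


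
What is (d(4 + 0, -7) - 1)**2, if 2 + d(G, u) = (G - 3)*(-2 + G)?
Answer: 1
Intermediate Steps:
d(G, u) = -2 + (-3 + G)*(-2 + G) (d(G, u) = -2 + (G - 3)*(-2 + G) = -2 + (-3 + G)*(-2 + G))
(d(4 + 0, -7) - 1)**2 = ((4 + (4 + 0)**2 - 5*(4 + 0)) - 1)**2 = ((4 + 4**2 - 5*4) - 1)**2 = ((4 + 16 - 20) - 1)**2 = (0 - 1)**2 = (-1)**2 = 1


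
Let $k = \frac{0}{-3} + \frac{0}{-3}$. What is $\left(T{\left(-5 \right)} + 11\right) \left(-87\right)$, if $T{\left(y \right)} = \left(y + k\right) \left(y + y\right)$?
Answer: $-5307$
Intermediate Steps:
$k = 0$ ($k = 0 \left(- \frac{1}{3}\right) + 0 \left(- \frac{1}{3}\right) = 0 + 0 = 0$)
$T{\left(y \right)} = 2 y^{2}$ ($T{\left(y \right)} = \left(y + 0\right) \left(y + y\right) = y 2 y = 2 y^{2}$)
$\left(T{\left(-5 \right)} + 11\right) \left(-87\right) = \left(2 \left(-5\right)^{2} + 11\right) \left(-87\right) = \left(2 \cdot 25 + 11\right) \left(-87\right) = \left(50 + 11\right) \left(-87\right) = 61 \left(-87\right) = -5307$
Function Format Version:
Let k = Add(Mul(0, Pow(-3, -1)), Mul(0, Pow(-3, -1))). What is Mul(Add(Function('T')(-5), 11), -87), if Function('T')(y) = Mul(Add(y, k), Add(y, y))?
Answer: -5307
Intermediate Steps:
k = 0 (k = Add(Mul(0, Rational(-1, 3)), Mul(0, Rational(-1, 3))) = Add(0, 0) = 0)
Function('T')(y) = Mul(2, Pow(y, 2)) (Function('T')(y) = Mul(Add(y, 0), Add(y, y)) = Mul(y, Mul(2, y)) = Mul(2, Pow(y, 2)))
Mul(Add(Function('T')(-5), 11), -87) = Mul(Add(Mul(2, Pow(-5, 2)), 11), -87) = Mul(Add(Mul(2, 25), 11), -87) = Mul(Add(50, 11), -87) = Mul(61, -87) = -5307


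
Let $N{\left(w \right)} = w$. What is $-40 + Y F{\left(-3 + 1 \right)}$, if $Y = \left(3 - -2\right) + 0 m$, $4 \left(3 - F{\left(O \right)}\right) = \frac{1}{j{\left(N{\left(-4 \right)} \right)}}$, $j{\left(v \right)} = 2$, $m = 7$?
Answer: $- \frac{205}{8} \approx -25.625$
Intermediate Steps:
$F{\left(O \right)} = \frac{23}{8}$ ($F{\left(O \right)} = 3 - \frac{1}{4 \cdot 2} = 3 - \frac{1}{8} = \frac{23}{8}$)
$Y = 5$ ($Y = \left(3 - -2\right) + 0 \cdot 7 = \left(3 + 2\right) + 0 = 5 + 0 = 5$)
$-40 + Y F{\left(-3 + 1 \right)} = -40 + 5 \cdot \frac{23}{8} = -40 + \frac{115}{8} = - \frac{205}{8}$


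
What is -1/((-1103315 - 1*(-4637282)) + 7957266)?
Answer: -1/11491233 ≈ -8.7023e-8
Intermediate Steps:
-1/((-1103315 - 1*(-4637282)) + 7957266) = -1/((-1103315 + 4637282) + 7957266) = -1/(3533967 + 7957266) = -1/11491233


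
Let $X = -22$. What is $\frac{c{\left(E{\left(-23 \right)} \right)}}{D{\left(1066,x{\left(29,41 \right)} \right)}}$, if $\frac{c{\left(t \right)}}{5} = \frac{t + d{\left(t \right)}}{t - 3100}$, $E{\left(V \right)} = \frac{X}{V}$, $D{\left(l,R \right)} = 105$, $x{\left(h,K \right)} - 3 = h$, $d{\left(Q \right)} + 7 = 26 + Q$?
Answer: $- \frac{481}{1496838} \approx -0.00032134$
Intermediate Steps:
$d{\left(Q \right)} = 19 + Q$ ($d{\left(Q \right)} = -7 + \left(26 + Q\right) = 19 + Q$)
$x{\left(h,K \right)} = 3 + h$
$E{\left(V \right)} = - \frac{22}{V}$
$c{\left(t \right)} = \frac{5 \left(19 + 2 t\right)}{-3100 + t}$ ($c{\left(t \right)} = 5 \frac{t + \left(19 + t\right)}{t - 3100} = 5 \frac{19 + 2 t}{-3100 + t} = \frac{5 \left(19 + 2 t\right)}{-3100 + t}$)
$\frac{c{\left(E{\left(-23 \right)} \right)}}{D{\left(1066,x{\left(29,41 \right)} \right)}} = \frac{5 \frac{1}{-3100 - \frac{22}{-23}} \left(19 + 2 \left(- \frac{22}{-23}\right)\right)}{105} = \frac{5 \left(19 + 2 \left(\left(-22\right) \left(- \frac{1}{23}\right)\right)\right)}{-3100 - - \frac{22}{23}} \cdot \frac{1}{105} = \frac{5 \left(19 + 2 \cdot \frac{22}{23}\right)}{-3100 + \frac{22}{23}} \cdot \frac{1}{105} = \frac{5 \left(19 + \frac{44}{23}\right)}{- \frac{71278}{23}} \cdot \frac{1}{105} = 5 \left(- \frac{23}{71278}\right) \frac{481}{23} \cdot \frac{1}{105} = \left(- \frac{2405}{71278}\right) \frac{1}{105} = - \frac{481}{1496838}$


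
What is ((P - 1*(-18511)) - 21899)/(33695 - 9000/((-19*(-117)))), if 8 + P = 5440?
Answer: 504868/8321665 ≈ 0.060669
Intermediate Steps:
P = 5432 (P = -8 + 5440 = 5432)
((P - 1*(-18511)) - 21899)/(33695 - 9000/((-19*(-117)))) = ((5432 - 1*(-18511)) - 21899)/(33695 - 9000/((-19*(-117)))) = ((5432 + 18511) - 21899)/(33695 - 9000/2223) = (23943 - 21899)/(33695 - 9000*1/2223) = 2044/(33695 - 1000/247) = 2044/(8321665/247) = 2044*(247/8321665) = 504868/8321665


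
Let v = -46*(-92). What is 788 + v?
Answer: 5020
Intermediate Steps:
v = 4232
788 + v = 788 + 4232 = 5020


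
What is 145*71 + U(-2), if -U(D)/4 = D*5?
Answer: 10335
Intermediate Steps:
U(D) = -20*D (U(D) = -4*D*5 = -20*D)
145*71 + U(-2) = 145*71 - 20*(-2) = 10295 + 40 = 10335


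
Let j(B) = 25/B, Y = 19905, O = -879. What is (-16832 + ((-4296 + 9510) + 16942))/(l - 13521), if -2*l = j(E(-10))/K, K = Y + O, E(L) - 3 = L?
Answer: -1418121936/3601507619 ≈ -0.39376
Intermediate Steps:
E(L) = 3 + L
K = 19026 (K = 19905 - 879 = 19026)
l = 25/266364 (l = -25/(3 - 10)/(2*19026) = -25/(-7)/(2*19026) = -25*(-⅐)/(2*19026) = -(-25)/(14*19026) = -½*(-25/133182) = 25/266364 ≈ 9.3856e-5)
(-16832 + ((-4296 + 9510) + 16942))/(l - 13521) = (-16832 + ((-4296 + 9510) + 16942))/(25/266364 - 13521) = (-16832 + (5214 + 16942))/(-3601507619/266364) = (-16832 + 22156)*(-266364/3601507619) = 5324*(-266364/3601507619) = -1418121936/3601507619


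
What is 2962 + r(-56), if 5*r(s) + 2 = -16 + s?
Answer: 14736/5 ≈ 2947.2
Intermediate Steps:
r(s) = -18/5 + s/5 (r(s) = -⅖ + (-16 + s)/5 = -⅖ + (-16/5 + s/5) = -18/5 + s/5)
2962 + r(-56) = 2962 + (-18/5 + (⅕)*(-56)) = 2962 + (-18/5 - 56/5) = 2962 - 74/5 = 14736/5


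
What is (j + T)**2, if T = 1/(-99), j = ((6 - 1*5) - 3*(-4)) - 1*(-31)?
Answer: 18966025/9801 ≈ 1935.1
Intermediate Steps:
j = 44 (j = ((6 - 5) + 12) + 31 = (1 + 12) + 31 = 13 + 31 = 44)
T = -1/99 ≈ -0.010101
(j + T)**2 = (44 - 1/99)**2 = (4355/99)**2 = 18966025/9801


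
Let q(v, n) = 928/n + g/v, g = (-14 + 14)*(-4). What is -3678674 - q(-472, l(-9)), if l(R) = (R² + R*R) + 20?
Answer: -334759798/91 ≈ -3.6787e+6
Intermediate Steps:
l(R) = 20 + 2*R² (l(R) = (R² + R²) + 20 = 2*R² + 20 = 20 + 2*R²)
g = 0 (g = 0*(-4) = 0)
q(v, n) = 928/n (q(v, n) = 928/n + 0/v = 928/n + 0 = 928/n)
-3678674 - q(-472, l(-9)) = -3678674 - 928/(20 + 2*(-9)²) = -3678674 - 928/(20 + 2*81) = -3678674 - 928/(20 + 162) = -3678674 - 928/182 = -3678674 - 1*464/91 = -3678674 - 464/91 = -334759798/91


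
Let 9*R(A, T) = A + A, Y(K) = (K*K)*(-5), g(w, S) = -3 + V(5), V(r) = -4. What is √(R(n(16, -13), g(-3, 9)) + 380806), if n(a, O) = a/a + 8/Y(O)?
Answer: 2*√402226570/65 ≈ 617.09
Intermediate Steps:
g(w, S) = -7 (g(w, S) = -3 - 4 = -7)
Y(K) = -5*K² (Y(K) = K²*(-5) = -5*K²)
n(a, O) = 1 - 8/(5*O²) (n(a, O) = a/a + 8/((-5*O²)) = 1 + 8*(-1/(5*O²)) = 1 - 8/(5*O²))
R(A, T) = 2*A/9 (R(A, T) = (A + A)/9 = (2*A)/9 = 2*A/9)
√(R(n(16, -13), g(-3, 9)) + 380806) = √(2*(1 - 8/5/(-13)²)/9 + 380806) = √(2*(1 - 8/5*1/169)/9 + 380806) = √(2*(1 - 8/845)/9 + 380806) = √((2/9)*(837/845) + 380806) = √(186/845 + 380806) = √(321781256/845) = 2*√402226570/65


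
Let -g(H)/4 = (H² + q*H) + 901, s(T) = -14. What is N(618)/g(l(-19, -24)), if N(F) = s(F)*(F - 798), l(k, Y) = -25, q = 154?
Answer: 45/166 ≈ 0.27108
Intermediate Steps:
g(H) = -3604 - 616*H - 4*H² (g(H) = -4*((H² + 154*H) + 901) = -4*(901 + H² + 154*H) = -3604 - 616*H - 4*H²)
N(F) = 11172 - 14*F (N(F) = -14*(F - 798) = -14*(-798 + F) = 11172 - 14*F)
N(618)/g(l(-19, -24)) = (11172 - 14*618)/(-3604 - 616*(-25) - 4*(-25)²) = (11172 - 8652)/(-3604 + 15400 - 4*625) = 2520/(-3604 + 15400 - 2500) = 2520/9296 = 2520*(1/9296) = 45/166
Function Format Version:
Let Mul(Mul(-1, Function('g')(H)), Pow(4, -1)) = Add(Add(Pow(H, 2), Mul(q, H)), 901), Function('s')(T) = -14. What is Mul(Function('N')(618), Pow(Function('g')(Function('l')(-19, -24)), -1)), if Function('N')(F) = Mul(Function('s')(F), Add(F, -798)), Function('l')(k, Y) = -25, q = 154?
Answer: Rational(45, 166) ≈ 0.27108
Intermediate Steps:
Function('g')(H) = Add(-3604, Mul(-616, H), Mul(-4, Pow(H, 2))) (Function('g')(H) = Mul(-4, Add(Add(Pow(H, 2), Mul(154, H)), 901)) = Mul(-4, Add(901, Pow(H, 2), Mul(154, H))) = Add(-3604, Mul(-616, H), Mul(-4, Pow(H, 2))))
Function('N')(F) = Add(11172, Mul(-14, F)) (Function('N')(F) = Mul(-14, Add(F, -798)) = Mul(-14, Add(-798, F)) = Add(11172, Mul(-14, F)))
Mul(Function('N')(618), Pow(Function('g')(Function('l')(-19, -24)), -1)) = Mul(Add(11172, Mul(-14, 618)), Pow(Add(-3604, Mul(-616, -25), Mul(-4, Pow(-25, 2))), -1)) = Mul(Add(11172, -8652), Pow(Add(-3604, 15400, Mul(-4, 625)), -1)) = Mul(2520, Pow(Add(-3604, 15400, -2500), -1)) = Mul(2520, Pow(9296, -1)) = Mul(2520, Rational(1, 9296)) = Rational(45, 166)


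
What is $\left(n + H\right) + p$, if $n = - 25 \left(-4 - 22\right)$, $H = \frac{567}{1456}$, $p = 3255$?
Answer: $\frac{812321}{208} \approx 3905.4$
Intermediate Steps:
$H = \frac{81}{208}$ ($H = 567 \cdot \frac{1}{1456} = \frac{81}{208} \approx 0.38942$)
$n = 650$ ($n = \left(-25\right) \left(-26\right) = 650$)
$\left(n + H\right) + p = \left(650 + \frac{81}{208}\right) + 3255 = \frac{135281}{208} + 3255 = \frac{812321}{208}$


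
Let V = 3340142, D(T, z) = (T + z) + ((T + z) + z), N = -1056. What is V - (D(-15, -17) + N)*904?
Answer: 4367990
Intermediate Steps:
D(T, z) = 2*T + 3*z (D(T, z) = (T + z) + (T + 2*z) = 2*T + 3*z)
V - (D(-15, -17) + N)*904 = 3340142 - ((2*(-15) + 3*(-17)) - 1056)*904 = 3340142 - ((-30 - 51) - 1056)*904 = 3340142 - (-81 - 1056)*904 = 3340142 - (-1137)*904 = 3340142 - 1*(-1027848) = 3340142 + 1027848 = 4367990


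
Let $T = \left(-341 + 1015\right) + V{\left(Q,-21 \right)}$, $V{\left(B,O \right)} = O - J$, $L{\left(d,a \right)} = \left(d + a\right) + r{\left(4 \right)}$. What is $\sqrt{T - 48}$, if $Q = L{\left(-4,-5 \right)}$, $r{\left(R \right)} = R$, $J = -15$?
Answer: $2 \sqrt{155} \approx 24.9$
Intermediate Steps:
$L{\left(d,a \right)} = 4 + a + d$ ($L{\left(d,a \right)} = \left(d + a\right) + 4 = \left(a + d\right) + 4 = 4 + a + d$)
$Q = -5$ ($Q = 4 - 5 - 4 = -5$)
$V{\left(B,O \right)} = 15 + O$ ($V{\left(B,O \right)} = O - -15 = O + 15 = 15 + O$)
$T = 668$ ($T = \left(-341 + 1015\right) + \left(15 - 21\right) = 674 - 6 = 668$)
$\sqrt{T - 48} = \sqrt{668 - 48} = \sqrt{620} = 2 \sqrt{155}$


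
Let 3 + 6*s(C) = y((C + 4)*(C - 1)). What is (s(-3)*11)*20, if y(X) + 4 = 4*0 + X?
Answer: -1210/3 ≈ -403.33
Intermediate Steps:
y(X) = -4 + X (y(X) = -4 + (4*0 + X) = -4 + (0 + X) = -4 + X)
s(C) = -7/6 + (-1 + C)*(4 + C)/6 (s(C) = -½ + (-4 + (C + 4)*(C - 1))/6 = -½ + (-4 + (4 + C)*(-1 + C))/6 = -½ + (-4 + (-1 + C)*(4 + C))/6 = -½ + (-⅔ + (-1 + C)*(4 + C)/6) = -7/6 + (-1 + C)*(4 + C)/6)
(s(-3)*11)*20 = ((-11/6 + (½)*(-3) + (⅙)*(-3)²)*11)*20 = ((-11/6 - 3/2 + (⅙)*9)*11)*20 = ((-11/6 - 3/2 + 3/2)*11)*20 = -11/6*11*20 = -121/6*20 = -1210/3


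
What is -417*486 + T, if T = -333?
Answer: -202995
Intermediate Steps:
-417*486 + T = -417*486 - 333 = -202662 - 333 = -202995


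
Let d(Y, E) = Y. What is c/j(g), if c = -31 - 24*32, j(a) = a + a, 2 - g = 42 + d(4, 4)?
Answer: 799/88 ≈ 9.0795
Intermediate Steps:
g = -44 (g = 2 - (42 + 4) = 2 - 1*46 = 2 - 46 = -44)
j(a) = 2*a
c = -799 (c = -31 - 768 = -799)
c/j(g) = -799/(2*(-44)) = -799/(-88) = -799*(-1/88) = 799/88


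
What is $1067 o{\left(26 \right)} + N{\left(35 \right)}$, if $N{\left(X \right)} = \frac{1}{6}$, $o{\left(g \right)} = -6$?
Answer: $- \frac{38411}{6} \approx -6401.8$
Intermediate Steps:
$N{\left(X \right)} = \frac{1}{6}$
$1067 o{\left(26 \right)} + N{\left(35 \right)} = 1067 \left(-6\right) + \frac{1}{6} = -6402 + \frac{1}{6} = - \frac{38411}{6}$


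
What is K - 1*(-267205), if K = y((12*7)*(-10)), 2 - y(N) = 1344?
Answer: 265863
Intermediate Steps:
y(N) = -1342 (y(N) = 2 - 1*1344 = 2 - 1344 = -1342)
K = -1342
K - 1*(-267205) = -1342 - 1*(-267205) = -1342 + 267205 = 265863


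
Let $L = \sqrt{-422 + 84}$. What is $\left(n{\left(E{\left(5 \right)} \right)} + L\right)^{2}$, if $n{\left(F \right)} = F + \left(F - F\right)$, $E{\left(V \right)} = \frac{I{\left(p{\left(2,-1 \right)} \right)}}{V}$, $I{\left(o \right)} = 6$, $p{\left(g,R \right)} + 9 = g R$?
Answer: $- \frac{8414}{25} + \frac{156 i \sqrt{2}}{5} \approx -336.56 + 44.123 i$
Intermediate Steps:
$p{\left(g,R \right)} = -9 + R g$ ($p{\left(g,R \right)} = -9 + g R = -9 + R g$)
$E{\left(V \right)} = \frac{6}{V}$
$n{\left(F \right)} = F$ ($n{\left(F \right)} = F + 0 = F$)
$L = 13 i \sqrt{2}$ ($L = \sqrt{-338} = 13 i \sqrt{2} \approx 18.385 i$)
$\left(n{\left(E{\left(5 \right)} \right)} + L\right)^{2} = \left(\frac{6}{5} + 13 i \sqrt{2}\right)^{2}$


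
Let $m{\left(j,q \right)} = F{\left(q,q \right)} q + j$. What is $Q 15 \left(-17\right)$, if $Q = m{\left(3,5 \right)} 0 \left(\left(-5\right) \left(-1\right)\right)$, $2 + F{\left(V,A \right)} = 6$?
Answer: $0$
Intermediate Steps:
$F{\left(V,A \right)} = 4$ ($F{\left(V,A \right)} = -2 + 6 = 4$)
$m{\left(j,q \right)} = j + 4 q$ ($m{\left(j,q \right)} = 4 q + j = j + 4 q$)
$Q = 0$ ($Q = \left(3 + 4 \cdot 5\right) 0 \left(\left(-5\right) \left(-1\right)\right) = \left(3 + 20\right) 0 \cdot 5 = 23 \cdot 0 \cdot 5 = 0 \cdot 5 = 0$)
$Q 15 \left(-17\right) = 0 \cdot 15 \left(-17\right) = 0 \left(-17\right) = 0$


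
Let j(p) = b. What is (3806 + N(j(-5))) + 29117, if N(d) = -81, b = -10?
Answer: 32842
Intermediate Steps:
j(p) = -10
(3806 + N(j(-5))) + 29117 = (3806 - 81) + 29117 = 3725 + 29117 = 32842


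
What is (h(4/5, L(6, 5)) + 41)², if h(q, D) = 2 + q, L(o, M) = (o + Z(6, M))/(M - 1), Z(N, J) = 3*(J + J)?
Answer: 47961/25 ≈ 1918.4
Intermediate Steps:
Z(N, J) = 6*J (Z(N, J) = 3*(2*J) = 6*J)
L(o, M) = (o + 6*M)/(-1 + M) (L(o, M) = (o + 6*M)/(M - 1) = (o + 6*M)/(-1 + M))
(h(4/5, L(6, 5)) + 41)² = ((2 + 4/5) + 41)² = ((2 + 4*(⅕)) + 41)² = ((2 + ⅘) + 41)² = (14/5 + 41)² = (219/5)² = 47961/25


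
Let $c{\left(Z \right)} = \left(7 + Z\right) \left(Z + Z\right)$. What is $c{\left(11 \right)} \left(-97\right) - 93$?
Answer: $-38505$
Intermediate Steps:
$c{\left(Z \right)} = 2 Z \left(7 + Z\right)$ ($c{\left(Z \right)} = \left(7 + Z\right) 2 Z = 2 Z \left(7 + Z\right)$)
$c{\left(11 \right)} \left(-97\right) - 93 = 2 \cdot 11 \left(7 + 11\right) \left(-97\right) - 93 = 2 \cdot 11 \cdot 18 \left(-97\right) - 93 = 396 \left(-97\right) - 93 = -38412 - 93 = -38505$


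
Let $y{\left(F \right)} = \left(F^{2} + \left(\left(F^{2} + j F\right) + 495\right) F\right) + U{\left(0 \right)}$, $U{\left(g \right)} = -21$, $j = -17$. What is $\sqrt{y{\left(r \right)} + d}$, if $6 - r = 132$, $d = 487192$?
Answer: $i \sqrt{1829591} \approx 1352.6 i$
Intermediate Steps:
$r = -126$ ($r = 6 - 132 = -126$)
$y{\left(F \right)} = -21 + F^{2} + F \left(495 + F^{2} - 17 F\right)$ ($y{\left(F \right)} = \left(F^{2} + \left(\left(F^{2} - 17 F\right) + 495\right) F\right) - 21 = \left(F^{2} + \left(495 + F^{2} - 17 F\right) F\right) - 21 = \left(F^{2} + F \left(495 + F^{2} - 17 F\right)\right) - 21 = -21 + F^{2} + F \left(495 + F^{2} - 17 F\right)$)
$\sqrt{y{\left(r \right)} + d} = \sqrt{\left(-21 + \left(-126\right)^{3} - 16 \left(-126\right)^{2} + 495 \left(-126\right)\right) + 487192} = \sqrt{\left(-21 - 2000376 - 254016 - 62370\right) + 487192} = \sqrt{-2316783 + 487192} = \sqrt{-1829591} = i \sqrt{1829591}$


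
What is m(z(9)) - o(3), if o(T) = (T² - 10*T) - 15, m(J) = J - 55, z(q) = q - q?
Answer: -19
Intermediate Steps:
z(q) = 0
m(J) = -55 + J
o(T) = -15 + T² - 10*T
m(z(9)) - o(3) = (-55 + 0) - (-15 + 3² - 10*3) = -55 - (-15 + 9 - 30) = -55 - 1*(-36) = -55 + 36 = -19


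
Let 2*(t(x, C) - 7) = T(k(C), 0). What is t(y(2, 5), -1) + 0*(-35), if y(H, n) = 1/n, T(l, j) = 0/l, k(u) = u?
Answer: 7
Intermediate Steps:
T(l, j) = 0
t(x, C) = 7 (t(x, C) = 7 + (1/2)*0 = 7 + 0 = 7)
t(y(2, 5), -1) + 0*(-35) = 7 + 0*(-35) = 7 + 0 = 7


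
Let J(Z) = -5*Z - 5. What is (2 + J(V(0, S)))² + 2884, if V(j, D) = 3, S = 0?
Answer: 3208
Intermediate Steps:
J(Z) = -5 - 5*Z
(2 + J(V(0, S)))² + 2884 = (2 + (-5 - 5*3))² + 2884 = (2 + (-5 - 15))² + 2884 = (2 - 20)² + 2884 = (-18)² + 2884 = 324 + 2884 = 3208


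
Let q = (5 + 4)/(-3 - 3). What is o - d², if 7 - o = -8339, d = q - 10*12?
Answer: -25665/4 ≈ -6416.3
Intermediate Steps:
q = -3/2 (q = 9/(-6) = 9*(-⅙) = -3/2 ≈ -1.5000)
d = -243/2 (d = -3/2 - 10*12 = -3/2 - 120 = -243/2 ≈ -121.50)
o = 8346 (o = 7 - 1*(-8339) = 7 + 8339 = 8346)
o - d² = 8346 - (-243/2)² = 8346 - 1*59049/4 = 8346 - 59049/4 = -25665/4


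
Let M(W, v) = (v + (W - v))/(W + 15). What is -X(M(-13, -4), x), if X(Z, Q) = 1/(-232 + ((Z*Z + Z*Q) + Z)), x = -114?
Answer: -4/2179 ≈ -0.0018357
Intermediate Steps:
M(W, v) = W/(15 + W)
X(Z, Q) = 1/(-232 + Z + Z² + Q*Z) (X(Z, Q) = 1/(-232 + ((Z² + Q*Z) + Z)) = 1/(-232 + (Z + Z² + Q*Z)) = 1/(-232 + Z + Z² + Q*Z))
-X(M(-13, -4), x) = -1/(-232 - 13/(15 - 13) + (-13/(15 - 13))² - (-1482)/(15 - 13)) = -1/(-232 - 13/2 + (-13/2)² - (-1482)/2) = -1/(-232 - 13*½ + (-13*½)² - (-1482)/2) = -1/(-232 - 13/2 + (-13/2)² - 114*(-13/2)) = -1/(-232 - 13/2 + 169/4 + 741) = -1/2179/4 = -1*4/2179 = -4/2179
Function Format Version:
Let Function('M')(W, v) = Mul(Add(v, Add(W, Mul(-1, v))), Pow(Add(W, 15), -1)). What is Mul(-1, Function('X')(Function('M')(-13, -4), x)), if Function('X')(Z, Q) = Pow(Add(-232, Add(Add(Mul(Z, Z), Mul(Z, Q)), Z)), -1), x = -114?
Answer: Rational(-4, 2179) ≈ -0.0018357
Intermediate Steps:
Function('M')(W, v) = Mul(W, Pow(Add(15, W), -1))
Function('X')(Z, Q) = Pow(Add(-232, Z, Pow(Z, 2), Mul(Q, Z)), -1) (Function('X')(Z, Q) = Pow(Add(-232, Add(Add(Pow(Z, 2), Mul(Q, Z)), Z)), -1) = Pow(Add(-232, Add(Z, Pow(Z, 2), Mul(Q, Z))), -1) = Pow(Add(-232, Z, Pow(Z, 2), Mul(Q, Z)), -1))
Mul(-1, Function('X')(Function('M')(-13, -4), x)) = Mul(-1, Pow(Add(-232, Mul(-13, Pow(Add(15, -13), -1)), Pow(Mul(-13, Pow(Add(15, -13), -1)), 2), Mul(-114, Mul(-13, Pow(Add(15, -13), -1)))), -1)) = Mul(-1, Pow(Add(-232, Mul(-13, Pow(2, -1)), Pow(Mul(-13, Pow(2, -1)), 2), Mul(-114, Mul(-13, Pow(2, -1)))), -1)) = Mul(-1, Pow(Add(-232, Mul(-13, Rational(1, 2)), Pow(Mul(-13, Rational(1, 2)), 2), Mul(-114, Mul(-13, Rational(1, 2)))), -1)) = Mul(-1, Pow(Add(-232, Rational(-13, 2), Pow(Rational(-13, 2), 2), Mul(-114, Rational(-13, 2))), -1)) = Mul(-1, Pow(Add(-232, Rational(-13, 2), Rational(169, 4), 741), -1)) = Mul(-1, Pow(Rational(2179, 4), -1)) = Mul(-1, Rational(4, 2179)) = Rational(-4, 2179)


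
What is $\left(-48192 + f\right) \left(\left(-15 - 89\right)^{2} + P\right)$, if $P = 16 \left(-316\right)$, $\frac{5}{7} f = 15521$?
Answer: $-152424576$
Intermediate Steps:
$f = \frac{108647}{5}$ ($f = \frac{7}{5} \cdot 15521 = \frac{108647}{5} \approx 21729.0$)
$P = -5056$
$\left(-48192 + f\right) \left(\left(-15 - 89\right)^{2} + P\right) = \left(-48192 + \frac{108647}{5}\right) \left(\left(-15 - 89\right)^{2} - 5056\right) = - \frac{132313 \left(\left(-104\right)^{2} - 5056\right)}{5} = - \frac{132313 \left(10816 - 5056\right)}{5} = \left(- \frac{132313}{5}\right) 5760 = -152424576$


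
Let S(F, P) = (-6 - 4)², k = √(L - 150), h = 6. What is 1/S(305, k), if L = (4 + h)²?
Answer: 1/100 ≈ 0.010000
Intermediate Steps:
L = 100 (L = (4 + 6)² = 10² = 100)
k = 5*I*√2 (k = √(100 - 150) = √(-50) = 5*I*√2 ≈ 7.0711*I)
S(F, P) = 100 (S(F, P) = (-10)² = 100)
1/S(305, k) = 1/100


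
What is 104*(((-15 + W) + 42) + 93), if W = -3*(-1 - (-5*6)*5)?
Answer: -34008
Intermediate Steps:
W = -447 (W = -3*(-1 - (-30)*5) = -3*(-1 - 1*(-150)) = -3*(-1 + 150) = -3*149 = -447)
104*(((-15 + W) + 42) + 93) = 104*(((-15 - 447) + 42) + 93) = 104*((-462 + 42) + 93) = 104*(-420 + 93) = 104*(-327) = -34008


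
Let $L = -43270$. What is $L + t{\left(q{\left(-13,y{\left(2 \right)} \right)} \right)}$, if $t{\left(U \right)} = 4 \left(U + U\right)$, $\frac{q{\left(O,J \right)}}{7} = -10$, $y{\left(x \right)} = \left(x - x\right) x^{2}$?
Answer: $-43830$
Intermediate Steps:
$y{\left(x \right)} = 0$ ($y{\left(x \right)} = 0 x^{2} = 0$)
$q{\left(O,J \right)} = -70$ ($q{\left(O,J \right)} = 7 \left(-10\right) = -70$)
$t{\left(U \right)} = 8 U$ ($t{\left(U \right)} = 4 \cdot 2 U = 8 U$)
$L + t{\left(q{\left(-13,y{\left(2 \right)} \right)} \right)} = -43270 + 8 \left(-70\right) = -43270 - 560 = -43830$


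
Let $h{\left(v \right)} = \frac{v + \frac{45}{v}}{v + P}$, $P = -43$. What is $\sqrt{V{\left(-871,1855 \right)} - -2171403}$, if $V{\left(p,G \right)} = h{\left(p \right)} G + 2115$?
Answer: $\frac{\sqrt{344655363945206717}}{398047} \approx 1474.9$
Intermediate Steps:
$h{\left(v \right)} = \frac{v + \frac{45}{v}}{-43 + v}$ ($h{\left(v \right)} = \frac{v + \frac{45}{v}}{v - 43} = \frac{v + \frac{45}{v}}{-43 + v}$)
$V{\left(p,G \right)} = 2115 + \frac{G \left(45 + p^{2}\right)}{p \left(-43 + p\right)}$ ($V{\left(p,G \right)} = \frac{45 + p^{2}}{p \left(-43 + p\right)} G + 2115 = \frac{G \left(45 + p^{2}\right)}{p \left(-43 + p\right)} + 2115 = 2115 + \frac{G \left(45 + p^{2}\right)}{p \left(-43 + p\right)}$)
$\sqrt{V{\left(-871,1855 \right)} - -2171403} = \sqrt{\frac{1855 \left(45 + \left(-871\right)^{2}\right) + 2115 \left(-871\right) \left(-43 - 871\right)}{\left(-871\right) \left(-43 - 871\right)} - -2171403} = \sqrt{- \frac{1855 \left(45 + 758641\right) + 2115 \left(-871\right) \left(-914\right)}{871 \left(-914\right)} + 2171403} = \sqrt{\left(- \frac{1}{871}\right) \left(- \frac{1}{914}\right) \left(1855 \cdot 758686 + 1683738810\right) + 2171403} = \sqrt{\left(- \frac{1}{871}\right) \left(- \frac{1}{914}\right) \left(1407362530 + 1683738810\right) + 2171403} = \sqrt{\left(- \frac{1}{871}\right) \left(- \frac{1}{914}\right) 3091101340 + 2171403} = \sqrt{\frac{1545550670}{398047} + 2171403} = \sqrt{\frac{865866000611}{398047}} = \frac{\sqrt{344655363945206717}}{398047}$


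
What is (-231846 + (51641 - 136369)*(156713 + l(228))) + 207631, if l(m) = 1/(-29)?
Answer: -385062010363/29 ≈ -1.3278e+10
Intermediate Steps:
l(m) = -1/29
(-231846 + (51641 - 136369)*(156713 + l(228))) + 207631 = (-231846 + (51641 - 136369)*(156713 - 1/29)) + 207631 = (-231846 - 84728*4544676/29) + 207631 = (-231846 - 385061308128/29) + 207631 = -385068031662/29 + 207631 = -385062010363/29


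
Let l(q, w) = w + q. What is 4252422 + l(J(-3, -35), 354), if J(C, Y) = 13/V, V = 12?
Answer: 51033325/12 ≈ 4.2528e+6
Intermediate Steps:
J(C, Y) = 13/12
l(q, w) = q + w
4252422 + l(J(-3, -35), 354) = 4252422 + (13/12 + 354) = 4252422 + 4261/12 = 51033325/12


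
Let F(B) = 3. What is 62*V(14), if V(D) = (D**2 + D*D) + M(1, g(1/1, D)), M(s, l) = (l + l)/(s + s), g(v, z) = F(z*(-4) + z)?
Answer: 24490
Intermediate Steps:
g(v, z) = 3
M(s, l) = l/s (M(s, l) = (2*l)/((2*s)) = (2*l)*(1/(2*s)) = l/s)
V(D) = 3 + 2*D**2 (V(D) = (D**2 + D*D) + 3/1 = (D**2 + D**2) + 3*1 = 2*D**2 + 3 = 3 + 2*D**2)
62*V(14) = 62*(3 + 2*14**2) = 62*(3 + 2*196) = 62*(3 + 392) = 62*395 = 24490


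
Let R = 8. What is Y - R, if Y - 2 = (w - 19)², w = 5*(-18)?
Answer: 11875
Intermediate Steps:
w = -90
Y = 11883 (Y = 2 + (-90 - 19)² = 2 + (-109)² = 2 + 11881 = 11883)
Y - R = 11883 - 1*8 = 11883 - 8 = 11875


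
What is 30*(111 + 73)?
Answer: 5520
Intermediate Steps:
30*(111 + 73) = 30*184 = 5520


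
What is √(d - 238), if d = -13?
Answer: I*√251 ≈ 15.843*I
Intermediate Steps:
√(d - 238) = √(-13 - 238) = √(-251) = I*√251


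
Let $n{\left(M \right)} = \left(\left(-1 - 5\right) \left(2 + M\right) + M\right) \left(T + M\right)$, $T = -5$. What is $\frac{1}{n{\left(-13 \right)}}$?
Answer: $- \frac{1}{954} \approx -0.0010482$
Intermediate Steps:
$n{\left(M \right)} = \left(-12 - 5 M\right) \left(-5 + M\right)$ ($n{\left(M \right)} = \left(\left(-1 - 5\right) \left(2 + M\right) + M\right) \left(-5 + M\right) = \left(- 6 \left(2 + M\right) + M\right) \left(-5 + M\right) = \left(\left(-12 - 6 M\right) + M\right) \left(-5 + M\right) = \left(-12 - 5 M\right) \left(-5 + M\right)$)
$\frac{1}{n{\left(-13 \right)}} = \frac{1}{60 - 5 \left(-13\right)^{2} + 13 \left(-13\right)} = \frac{1}{60 - 845 - 169} = \frac{1}{-954} = - \frac{1}{954}$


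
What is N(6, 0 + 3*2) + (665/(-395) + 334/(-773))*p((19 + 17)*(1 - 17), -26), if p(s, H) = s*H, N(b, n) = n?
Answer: -1934457918/61067 ≈ -31678.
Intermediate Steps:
p(s, H) = H*s
N(6, 0 + 3*2) + (665/(-395) + 334/(-773))*p((19 + 17)*(1 - 17), -26) = (0 + 3*2) + (665/(-395) + 334/(-773))*(-26*(19 + 17)*(1 - 17)) = (0 + 6) + (665*(-1/395) + 334*(-1/773))*(-936*(-16)) = 6 + (-133/79 - 334/773)*(-26*(-576)) = 6 - 129195/61067*14976 = 6 - 1934824320/61067 = -1934457918/61067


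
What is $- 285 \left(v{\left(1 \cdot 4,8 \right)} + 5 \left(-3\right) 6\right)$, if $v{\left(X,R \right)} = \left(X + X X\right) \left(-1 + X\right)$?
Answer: $8550$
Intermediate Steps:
$v{\left(X,R \right)} = \left(-1 + X\right) \left(X + X^{2}\right)$ ($v{\left(X,R \right)} = \left(X + X^{2}\right) \left(-1 + X\right) = \left(-1 + X\right) \left(X + X^{2}\right)$)
$- 285 \left(v{\left(1 \cdot 4,8 \right)} + 5 \left(-3\right) 6\right) = - 285 \left(\left(\left(1 \cdot 4\right)^{3} - 1 \cdot 4\right) + 5 \left(-3\right) 6\right) = - 285 \left(\left(4^{3} - 4\right) - 90\right) = - 285 \left(\left(64 - 4\right) - 90\right) = - 285 \left(60 - 90\right) = \left(-285\right) \left(-30\right) = 8550$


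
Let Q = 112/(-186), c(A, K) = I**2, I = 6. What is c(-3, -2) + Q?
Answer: 3292/93 ≈ 35.398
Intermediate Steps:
c(A, K) = 36 (c(A, K) = 6**2 = 36)
Q = -56/93 (Q = 112*(-1/186) = -56/93 ≈ -0.60215)
c(-3, -2) + Q = 36 - 56/93 = 3292/93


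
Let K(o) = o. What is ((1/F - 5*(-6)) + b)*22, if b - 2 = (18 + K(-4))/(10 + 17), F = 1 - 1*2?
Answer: 18722/27 ≈ 693.41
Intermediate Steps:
F = -1 (F = 1 - 2 = -1)
b = 68/27 (b = 2 + (18 - 4)/(10 + 17) = 2 + 14/27 = 68/27 ≈ 2.5185)
((1/F - 5*(-6)) + b)*22 = ((1/(-1) - 5*(-6)) + 68/27)*22 = ((-1 + 30) + 68/27)*22 = (29 + 68/27)*22 = (851/27)*22 = 18722/27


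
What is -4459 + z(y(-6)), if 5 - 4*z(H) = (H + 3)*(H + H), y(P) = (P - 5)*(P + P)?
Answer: -53471/4 ≈ -13368.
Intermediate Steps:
y(P) = 2*P*(-5 + P) (y(P) = (-5 + P)*(2*P) = 2*P*(-5 + P))
z(H) = 5/4 - H*(3 + H)/2 (z(H) = 5/4 - (H + 3)*(H + H)/4 = 5/4 - (3 + H)*2*H/4 = 5/4 - H*(3 + H)/2)
-4459 + z(y(-6)) = -4459 + (5/4 - 3*(-6)*(-5 - 6) - 144*(-5 - 6)**2/2) = -4459 + (5/4 - 3*(-6)*(-11) - (2*(-6)*(-11))**2/2) = -4459 + (5/4 - 3/2*132 - 1/2*132**2) = -4459 + (5/4 - 198 - 1/2*17424) = -4459 + (5/4 - 198 - 8712) = -4459 - 35635/4 = -53471/4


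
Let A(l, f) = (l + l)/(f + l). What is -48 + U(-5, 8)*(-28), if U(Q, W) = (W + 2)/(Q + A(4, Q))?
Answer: -344/13 ≈ -26.462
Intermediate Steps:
A(l, f) = 2*l/(f + l) (A(l, f) = (2*l)/(f + l) = 2*l/(f + l))
U(Q, W) = (2 + W)/(Q + 8/(4 + Q)) (U(Q, W) = (W + 2)/(Q + 2*4/(Q + 4)) = (2 + W)/(Q + 2*4/(4 + Q)) = (2 + W)/(Q + 8/(4 + Q)))
-48 + U(-5, 8)*(-28) = -48 + ((2 + 8)*(4 - 5)/(8 - 5*(4 - 5)))*(-28) = -48 + (10*(-1)/(8 - 5*(-1)))*(-28) = -48 + (10*(-1)/(8 + 5))*(-28) = -48 + (10*(-1)/13)*(-28) = -48 + ((1/13)*10*(-1))*(-28) = -48 - 10/13*(-28) = -48 + 280/13 = -344/13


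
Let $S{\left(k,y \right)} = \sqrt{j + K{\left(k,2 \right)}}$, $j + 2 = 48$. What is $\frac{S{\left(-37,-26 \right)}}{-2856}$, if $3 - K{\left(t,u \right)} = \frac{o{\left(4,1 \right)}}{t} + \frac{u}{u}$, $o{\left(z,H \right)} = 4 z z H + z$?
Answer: $- \frac{\sqrt{17057}}{52836} \approx -0.0024718$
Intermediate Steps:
$o{\left(z,H \right)} = z + 4 H z^{2}$ ($o{\left(z,H \right)} = 4 z^{2} H + z = 4 H z^{2} + z = z + 4 H z^{2}$)
$K{\left(t,u \right)} = 2 - \frac{68}{t}$ ($K{\left(t,u \right)} = 3 - \left(\frac{4 \left(1 + 4 \cdot 1 \cdot 4\right)}{t} + \frac{u}{u}\right) = 3 - \left(\frac{4 \left(1 + 16\right)}{t} + 1\right) = 3 - \left(\frac{4 \cdot 17}{t} + 1\right) = 3 - \left(\frac{68}{t} + 1\right) = 3 - \left(1 + \frac{68}{t}\right) = 2 - \frac{68}{t}$)
$j = 46$ ($j = -2 + 48 = 46$)
$S{\left(k,y \right)} = \sqrt{48 - \frac{68}{k}}$ ($S{\left(k,y \right)} = \sqrt{46 + \left(2 - \frac{68}{k}\right)} = \sqrt{48 - \frac{68}{k}}$)
$\frac{S{\left(-37,-26 \right)}}{-2856} = \frac{2 \sqrt{12 - \frac{17}{-37}}}{-2856} = 2 \sqrt{12 - - \frac{17}{37}} \left(- \frac{1}{2856}\right) = 2 \sqrt{12 + \frac{17}{37}} \left(- \frac{1}{2856}\right) = 2 \sqrt{\frac{461}{37}} \left(- \frac{1}{2856}\right) = 2 \frac{\sqrt{17057}}{37} \left(- \frac{1}{2856}\right) = \frac{2 \sqrt{17057}}{37} \left(- \frac{1}{2856}\right) = - \frac{\sqrt{17057}}{52836}$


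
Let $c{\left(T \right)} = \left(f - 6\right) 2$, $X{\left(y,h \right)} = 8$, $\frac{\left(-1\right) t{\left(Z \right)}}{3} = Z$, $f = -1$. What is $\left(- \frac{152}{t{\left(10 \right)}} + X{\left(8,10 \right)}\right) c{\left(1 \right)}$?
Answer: $- \frac{2744}{15} \approx -182.93$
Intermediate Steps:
$t{\left(Z \right)} = - 3 Z$
$c{\left(T \right)} = -14$ ($c{\left(T \right)} = \left(-1 - 6\right) 2 = \left(-7\right) 2 = -14$)
$\left(- \frac{152}{t{\left(10 \right)}} + X{\left(8,10 \right)}\right) c{\left(1 \right)} = \left(- \frac{152}{\left(-3\right) 10} + 8\right) \left(-14\right) = \left(- \frac{152}{-30} + 8\right) \left(-14\right) = \left(\left(-152\right) \left(- \frac{1}{30}\right) + 8\right) \left(-14\right) = \left(\frac{76}{15} + 8\right) \left(-14\right) = \frac{196}{15} \left(-14\right) = - \frac{2744}{15}$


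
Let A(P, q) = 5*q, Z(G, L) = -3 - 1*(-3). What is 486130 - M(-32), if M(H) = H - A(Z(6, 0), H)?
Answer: 486002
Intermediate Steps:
Z(G, L) = 0 (Z(G, L) = -3 + 3 = 0)
M(H) = -4*H (M(H) = H - 5*H = -4*H)
486130 - M(-32) = 486130 - (-4)*(-32) = 486130 - 1*128 = 486130 - 128 = 486002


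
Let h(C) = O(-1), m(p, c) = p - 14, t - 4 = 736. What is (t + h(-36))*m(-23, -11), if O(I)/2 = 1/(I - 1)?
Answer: -27343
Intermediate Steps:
t = 740 (t = 4 + 736 = 740)
m(p, c) = -14 + p
O(I) = 2/(-1 + I) (O(I) = 2/(I - 1) = 2/(-1 + I))
h(C) = -1 (h(C) = 2/(-1 - 1) = 2/(-2) = 2*(-½) = -1)
(t + h(-36))*m(-23, -11) = (740 - 1)*(-14 - 23) = 739*(-37) = -27343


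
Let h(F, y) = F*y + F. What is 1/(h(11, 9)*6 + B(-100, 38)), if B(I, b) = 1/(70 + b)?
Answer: 108/71281 ≈ 0.0015151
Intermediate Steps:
h(F, y) = F + F*y
1/(h(11, 9)*6 + B(-100, 38)) = 1/((11*(1 + 9))*6 + 1/(70 + 38)) = 1/((11*10)*6 + 1/108) = 1/(110*6 + 1/108) = 1/(660 + 1/108) = 1/(71281/108) = 108/71281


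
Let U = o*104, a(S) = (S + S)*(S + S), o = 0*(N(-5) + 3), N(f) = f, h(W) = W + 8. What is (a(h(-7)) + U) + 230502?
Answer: 230506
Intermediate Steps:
h(W) = 8 + W
o = 0 (o = 0*(-5 + 3) = 0*(-2) = 0)
a(S) = 4*S² (a(S) = (2*S)*(2*S) = 4*S²)
U = 0 (U = 0*104 = 0)
(a(h(-7)) + U) + 230502 = (4*(8 - 7)² + 0) + 230502 = (4*1² + 0) + 230502 = (4*1 + 0) + 230502 = (4 + 0) + 230502 = 4 + 230502 = 230506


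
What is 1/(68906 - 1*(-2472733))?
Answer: 1/2541639 ≈ 3.9345e-7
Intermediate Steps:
1/(68906 - 1*(-2472733)) = 1/(68906 + 2472733) = 1/2541639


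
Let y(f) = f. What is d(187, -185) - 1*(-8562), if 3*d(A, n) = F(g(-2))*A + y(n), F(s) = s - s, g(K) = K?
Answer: 25501/3 ≈ 8500.3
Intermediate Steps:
F(s) = 0
d(A, n) = n/3 (d(A, n) = (0*A + n)/3 = (0 + n)/3 = n/3)
d(187, -185) - 1*(-8562) = (⅓)*(-185) - 1*(-8562) = -185/3 + 8562 = 25501/3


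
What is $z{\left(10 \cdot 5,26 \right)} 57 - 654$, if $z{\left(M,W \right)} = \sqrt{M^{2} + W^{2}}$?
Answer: $-654 + 114 \sqrt{794} \approx 2558.3$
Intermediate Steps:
$z{\left(10 \cdot 5,26 \right)} 57 - 654 = \sqrt{\left(10 \cdot 5\right)^{2} + 26^{2}} \cdot 57 - 654 = \sqrt{50^{2} + 676} \cdot 57 - 654 = \sqrt{2500 + 676} \cdot 57 - 654 = \sqrt{3176} \cdot 57 - 654 = 2 \sqrt{794} \cdot 57 - 654 = 114 \sqrt{794} - 654 = -654 + 114 \sqrt{794}$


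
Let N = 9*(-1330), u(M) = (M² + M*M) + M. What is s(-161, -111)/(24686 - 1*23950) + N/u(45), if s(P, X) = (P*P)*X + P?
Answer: -101723/26 ≈ -3912.4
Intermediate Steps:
u(M) = M + 2*M² (u(M) = (M² + M²) + M = 2*M² + M = M + 2*M²)
s(P, X) = P + X*P² (s(P, X) = P²*X + P = X*P² + P = P + X*P²)
N = -11970
s(-161, -111)/(24686 - 1*23950) + N/u(45) = (-161*(1 - 161*(-111)))/(24686 - 1*23950) - 11970*1/(45*(1 + 2*45)) = (-161*(1 + 17871))/(24686 - 23950) - 11970*1/(45*(1 + 90)) = -161*17872/736 - 11970/(45*91) = -2877392*1/736 - 11970/4095 = -7819/2 - 11970*1/4095 = -7819/2 - 38/13 = -101723/26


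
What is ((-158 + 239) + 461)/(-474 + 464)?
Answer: -271/5 ≈ -54.200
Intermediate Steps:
((-158 + 239) + 461)/(-474 + 464) = (81 + 461)/(-10) = 542*(-⅒) = -271/5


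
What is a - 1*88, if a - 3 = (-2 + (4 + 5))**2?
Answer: -36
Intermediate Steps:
a = 52 (a = 3 + (-2 + (4 + 5))**2 = 3 + (-2 + 9)**2 = 3 + 7**2 = 3 + 49 = 52)
a - 1*88 = 52 - 1*88 = 52 - 88 = -36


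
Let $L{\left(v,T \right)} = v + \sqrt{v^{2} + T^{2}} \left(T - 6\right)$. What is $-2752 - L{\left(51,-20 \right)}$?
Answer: $-2803 + 26 \sqrt{3001} \approx -1378.7$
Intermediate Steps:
$L{\left(v,T \right)} = v + \sqrt{T^{2} + v^{2}} \left(-6 + T\right)$ ($L{\left(v,T \right)} = v + \sqrt{T^{2} + v^{2}} \left(T - 6\right) = v + \sqrt{T^{2} + v^{2}} \left(-6 + T\right)$)
$-2752 - L{\left(51,-20 \right)} = -2752 - \left(51 - 6 \sqrt{\left(-20\right)^{2} + 51^{2}} - 20 \sqrt{\left(-20\right)^{2} + 51^{2}}\right) = -2752 - \left(51 - 6 \sqrt{400 + 2601} - 20 \sqrt{400 + 2601}\right) = -2752 - \left(51 - 6 \sqrt{3001} - 20 \sqrt{3001}\right) = -2752 - \left(51 - 26 \sqrt{3001}\right) = -2803 + 26 \sqrt{3001}$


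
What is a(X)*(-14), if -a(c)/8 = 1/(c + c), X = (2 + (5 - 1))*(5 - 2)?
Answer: 28/9 ≈ 3.1111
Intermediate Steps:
X = 18 (X = (2 + 4)*3 = 6*3 = 18)
a(c) = -4/c (a(c) = -8/(c + c) = -8*1/(2*c) = -4/c)
a(X)*(-14) = -4/18*(-14) = -4*1/18*(-14) = -2/9*(-14) = 28/9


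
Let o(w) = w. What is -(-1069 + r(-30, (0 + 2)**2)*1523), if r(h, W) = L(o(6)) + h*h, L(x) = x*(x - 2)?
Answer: -1406183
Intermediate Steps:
L(x) = x*(-2 + x)
r(h, W) = 24 + h**2 (r(h, W) = 6*(-2 + 6) + h*h = 6*4 + h**2 = 24 + h**2)
-(-1069 + r(-30, (0 + 2)**2)*1523) = -(-1069 + (24 + (-30)**2)*1523) = -(-1069 + (24 + 900)*1523) = -(-1069 + 924*1523) = -(-1069 + 1407252) = -1*1406183 = -1406183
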